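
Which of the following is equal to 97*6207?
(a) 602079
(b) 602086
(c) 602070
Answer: a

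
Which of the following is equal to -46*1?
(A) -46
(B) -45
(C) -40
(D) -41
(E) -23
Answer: A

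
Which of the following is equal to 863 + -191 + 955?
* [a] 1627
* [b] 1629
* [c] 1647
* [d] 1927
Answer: a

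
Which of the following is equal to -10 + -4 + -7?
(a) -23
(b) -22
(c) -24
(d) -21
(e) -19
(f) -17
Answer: d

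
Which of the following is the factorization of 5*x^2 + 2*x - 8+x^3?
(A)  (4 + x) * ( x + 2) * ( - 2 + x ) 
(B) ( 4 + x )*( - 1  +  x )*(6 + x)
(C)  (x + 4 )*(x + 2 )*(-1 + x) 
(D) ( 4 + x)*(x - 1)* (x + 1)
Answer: C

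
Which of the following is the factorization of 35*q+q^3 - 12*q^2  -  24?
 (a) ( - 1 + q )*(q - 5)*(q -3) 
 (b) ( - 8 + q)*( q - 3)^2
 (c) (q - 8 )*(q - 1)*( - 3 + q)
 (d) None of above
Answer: c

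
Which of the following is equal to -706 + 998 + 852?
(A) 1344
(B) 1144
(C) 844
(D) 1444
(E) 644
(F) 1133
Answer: B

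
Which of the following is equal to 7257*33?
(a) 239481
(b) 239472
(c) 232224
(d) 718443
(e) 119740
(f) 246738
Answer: a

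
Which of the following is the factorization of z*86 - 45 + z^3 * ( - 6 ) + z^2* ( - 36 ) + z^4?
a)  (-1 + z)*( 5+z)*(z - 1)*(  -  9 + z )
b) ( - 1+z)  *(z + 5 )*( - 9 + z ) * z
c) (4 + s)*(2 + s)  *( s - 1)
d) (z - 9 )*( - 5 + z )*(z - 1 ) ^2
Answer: a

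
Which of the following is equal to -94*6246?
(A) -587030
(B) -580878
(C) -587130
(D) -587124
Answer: D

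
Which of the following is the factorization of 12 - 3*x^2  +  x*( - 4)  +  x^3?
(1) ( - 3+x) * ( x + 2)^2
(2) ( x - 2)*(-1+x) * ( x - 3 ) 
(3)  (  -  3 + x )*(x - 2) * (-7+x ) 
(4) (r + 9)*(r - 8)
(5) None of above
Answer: 5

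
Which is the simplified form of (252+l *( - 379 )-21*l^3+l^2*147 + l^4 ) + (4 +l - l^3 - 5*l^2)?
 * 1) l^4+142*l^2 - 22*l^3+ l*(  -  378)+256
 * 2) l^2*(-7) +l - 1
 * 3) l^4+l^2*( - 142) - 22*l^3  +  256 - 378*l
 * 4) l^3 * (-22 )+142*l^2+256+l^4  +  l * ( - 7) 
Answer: 1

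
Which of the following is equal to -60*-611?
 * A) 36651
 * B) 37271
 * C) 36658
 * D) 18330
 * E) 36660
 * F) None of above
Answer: E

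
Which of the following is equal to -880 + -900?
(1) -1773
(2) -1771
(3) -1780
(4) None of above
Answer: 3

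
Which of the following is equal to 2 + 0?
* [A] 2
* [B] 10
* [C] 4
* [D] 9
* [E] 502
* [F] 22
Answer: A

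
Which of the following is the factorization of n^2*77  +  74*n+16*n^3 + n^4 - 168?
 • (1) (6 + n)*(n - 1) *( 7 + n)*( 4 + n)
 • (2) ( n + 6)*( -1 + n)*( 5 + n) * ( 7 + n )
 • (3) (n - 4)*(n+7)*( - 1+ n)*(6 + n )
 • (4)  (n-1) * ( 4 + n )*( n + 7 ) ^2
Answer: 1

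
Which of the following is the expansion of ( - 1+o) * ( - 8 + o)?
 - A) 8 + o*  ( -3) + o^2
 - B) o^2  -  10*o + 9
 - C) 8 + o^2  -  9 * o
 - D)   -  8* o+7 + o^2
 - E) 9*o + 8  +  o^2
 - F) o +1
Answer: C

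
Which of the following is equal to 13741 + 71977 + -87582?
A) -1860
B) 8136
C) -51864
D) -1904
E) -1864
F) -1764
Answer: E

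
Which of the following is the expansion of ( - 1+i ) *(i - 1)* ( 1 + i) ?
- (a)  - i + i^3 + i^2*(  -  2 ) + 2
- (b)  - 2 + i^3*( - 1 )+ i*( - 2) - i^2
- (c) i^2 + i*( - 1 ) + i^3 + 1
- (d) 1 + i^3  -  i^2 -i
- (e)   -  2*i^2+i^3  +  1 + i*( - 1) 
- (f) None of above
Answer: d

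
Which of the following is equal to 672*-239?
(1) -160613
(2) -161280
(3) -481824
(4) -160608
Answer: 4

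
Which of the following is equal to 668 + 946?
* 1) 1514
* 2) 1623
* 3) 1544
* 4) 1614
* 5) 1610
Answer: 4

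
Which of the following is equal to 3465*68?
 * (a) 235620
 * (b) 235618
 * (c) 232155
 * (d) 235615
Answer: a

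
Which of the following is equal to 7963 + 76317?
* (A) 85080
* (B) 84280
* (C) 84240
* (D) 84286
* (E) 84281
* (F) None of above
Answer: B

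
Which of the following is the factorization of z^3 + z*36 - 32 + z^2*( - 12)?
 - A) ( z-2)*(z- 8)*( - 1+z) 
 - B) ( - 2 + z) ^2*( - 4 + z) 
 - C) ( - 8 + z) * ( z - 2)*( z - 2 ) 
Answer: C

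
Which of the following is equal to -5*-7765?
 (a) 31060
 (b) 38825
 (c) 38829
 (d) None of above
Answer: b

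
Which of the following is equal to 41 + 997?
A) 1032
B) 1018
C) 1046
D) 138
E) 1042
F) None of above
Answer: F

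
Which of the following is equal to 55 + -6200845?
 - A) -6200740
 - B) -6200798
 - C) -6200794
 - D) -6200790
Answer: D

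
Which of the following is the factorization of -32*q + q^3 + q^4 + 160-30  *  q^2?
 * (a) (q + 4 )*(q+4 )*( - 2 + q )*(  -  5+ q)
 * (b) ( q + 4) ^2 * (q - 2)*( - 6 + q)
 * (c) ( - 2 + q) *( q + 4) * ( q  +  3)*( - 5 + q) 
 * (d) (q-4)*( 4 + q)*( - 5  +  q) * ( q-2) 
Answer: a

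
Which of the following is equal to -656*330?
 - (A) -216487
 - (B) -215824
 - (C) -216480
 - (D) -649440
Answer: C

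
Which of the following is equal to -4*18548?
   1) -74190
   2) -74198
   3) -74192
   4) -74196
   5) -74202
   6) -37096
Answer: 3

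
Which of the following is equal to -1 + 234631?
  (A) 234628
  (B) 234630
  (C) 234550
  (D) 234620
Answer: B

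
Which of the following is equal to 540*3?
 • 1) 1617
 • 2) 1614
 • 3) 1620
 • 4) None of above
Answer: 3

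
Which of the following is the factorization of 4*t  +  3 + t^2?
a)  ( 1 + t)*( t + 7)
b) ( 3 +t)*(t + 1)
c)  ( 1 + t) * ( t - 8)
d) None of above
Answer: b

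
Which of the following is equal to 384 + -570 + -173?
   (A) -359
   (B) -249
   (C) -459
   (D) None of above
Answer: A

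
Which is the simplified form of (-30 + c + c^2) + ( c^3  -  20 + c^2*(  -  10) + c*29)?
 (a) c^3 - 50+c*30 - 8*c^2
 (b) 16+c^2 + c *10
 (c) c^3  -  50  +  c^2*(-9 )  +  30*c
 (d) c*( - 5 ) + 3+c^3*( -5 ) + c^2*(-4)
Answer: c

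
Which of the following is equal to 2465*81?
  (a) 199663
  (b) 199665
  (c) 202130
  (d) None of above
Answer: b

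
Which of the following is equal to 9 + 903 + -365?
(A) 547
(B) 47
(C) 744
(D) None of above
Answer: A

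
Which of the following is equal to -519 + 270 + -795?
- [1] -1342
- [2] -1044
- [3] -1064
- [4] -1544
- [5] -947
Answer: 2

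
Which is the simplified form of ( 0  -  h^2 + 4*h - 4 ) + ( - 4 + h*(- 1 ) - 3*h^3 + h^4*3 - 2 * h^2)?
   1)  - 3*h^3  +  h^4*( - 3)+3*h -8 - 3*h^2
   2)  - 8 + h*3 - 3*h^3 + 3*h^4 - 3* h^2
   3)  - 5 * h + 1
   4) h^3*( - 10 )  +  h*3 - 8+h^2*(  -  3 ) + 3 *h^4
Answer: 2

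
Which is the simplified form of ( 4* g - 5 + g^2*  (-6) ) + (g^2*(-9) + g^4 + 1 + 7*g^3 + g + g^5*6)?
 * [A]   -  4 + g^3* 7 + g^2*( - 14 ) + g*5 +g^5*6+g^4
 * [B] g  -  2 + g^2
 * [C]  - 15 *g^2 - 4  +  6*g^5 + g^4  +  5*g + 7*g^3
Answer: C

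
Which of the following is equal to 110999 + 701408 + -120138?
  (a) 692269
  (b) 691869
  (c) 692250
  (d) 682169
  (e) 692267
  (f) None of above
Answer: a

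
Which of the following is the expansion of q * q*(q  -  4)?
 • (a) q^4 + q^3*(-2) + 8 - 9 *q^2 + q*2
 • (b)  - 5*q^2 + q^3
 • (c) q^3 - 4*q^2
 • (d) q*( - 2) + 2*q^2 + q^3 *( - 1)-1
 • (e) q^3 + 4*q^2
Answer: c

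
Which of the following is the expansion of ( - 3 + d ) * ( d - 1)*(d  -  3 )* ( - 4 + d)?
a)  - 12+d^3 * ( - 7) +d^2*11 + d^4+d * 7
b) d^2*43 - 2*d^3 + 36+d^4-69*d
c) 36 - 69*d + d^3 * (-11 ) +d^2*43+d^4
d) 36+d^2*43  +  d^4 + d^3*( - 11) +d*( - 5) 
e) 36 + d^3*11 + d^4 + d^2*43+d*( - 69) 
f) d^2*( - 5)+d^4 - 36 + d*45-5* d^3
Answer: c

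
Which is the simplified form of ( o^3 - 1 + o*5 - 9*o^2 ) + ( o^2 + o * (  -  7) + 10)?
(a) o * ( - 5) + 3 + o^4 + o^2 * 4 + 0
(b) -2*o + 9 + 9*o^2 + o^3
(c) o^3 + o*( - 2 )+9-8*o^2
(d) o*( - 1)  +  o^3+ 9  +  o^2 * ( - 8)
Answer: c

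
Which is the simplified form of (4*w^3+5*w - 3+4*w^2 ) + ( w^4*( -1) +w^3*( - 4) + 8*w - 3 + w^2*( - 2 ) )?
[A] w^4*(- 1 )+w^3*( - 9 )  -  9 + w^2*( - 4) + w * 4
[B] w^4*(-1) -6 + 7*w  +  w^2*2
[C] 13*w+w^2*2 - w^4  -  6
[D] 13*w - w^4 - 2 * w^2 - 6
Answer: C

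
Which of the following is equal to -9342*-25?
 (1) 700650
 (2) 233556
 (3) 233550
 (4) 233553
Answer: 3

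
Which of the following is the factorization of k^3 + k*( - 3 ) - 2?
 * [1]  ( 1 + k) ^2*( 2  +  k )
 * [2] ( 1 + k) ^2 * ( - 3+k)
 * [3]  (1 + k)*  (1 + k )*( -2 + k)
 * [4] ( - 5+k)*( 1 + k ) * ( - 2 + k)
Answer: 3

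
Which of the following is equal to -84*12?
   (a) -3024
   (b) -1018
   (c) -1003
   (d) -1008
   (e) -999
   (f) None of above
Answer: d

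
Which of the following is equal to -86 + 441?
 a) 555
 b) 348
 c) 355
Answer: c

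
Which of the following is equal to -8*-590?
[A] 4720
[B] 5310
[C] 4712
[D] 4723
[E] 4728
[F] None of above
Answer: A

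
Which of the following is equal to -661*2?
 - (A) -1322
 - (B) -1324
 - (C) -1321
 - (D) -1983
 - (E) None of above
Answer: A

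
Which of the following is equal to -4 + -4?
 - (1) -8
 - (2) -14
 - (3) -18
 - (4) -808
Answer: 1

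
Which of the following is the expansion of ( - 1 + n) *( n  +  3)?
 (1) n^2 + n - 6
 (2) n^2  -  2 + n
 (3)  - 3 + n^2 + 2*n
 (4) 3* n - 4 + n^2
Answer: 3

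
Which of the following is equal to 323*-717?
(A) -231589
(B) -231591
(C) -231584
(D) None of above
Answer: B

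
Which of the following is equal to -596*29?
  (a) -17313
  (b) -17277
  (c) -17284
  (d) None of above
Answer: c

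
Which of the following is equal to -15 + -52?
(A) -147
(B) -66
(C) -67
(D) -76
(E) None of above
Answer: C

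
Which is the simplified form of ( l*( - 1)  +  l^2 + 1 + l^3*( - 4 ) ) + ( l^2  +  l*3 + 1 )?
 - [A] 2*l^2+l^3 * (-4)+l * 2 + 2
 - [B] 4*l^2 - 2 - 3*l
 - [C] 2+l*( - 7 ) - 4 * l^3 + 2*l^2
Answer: A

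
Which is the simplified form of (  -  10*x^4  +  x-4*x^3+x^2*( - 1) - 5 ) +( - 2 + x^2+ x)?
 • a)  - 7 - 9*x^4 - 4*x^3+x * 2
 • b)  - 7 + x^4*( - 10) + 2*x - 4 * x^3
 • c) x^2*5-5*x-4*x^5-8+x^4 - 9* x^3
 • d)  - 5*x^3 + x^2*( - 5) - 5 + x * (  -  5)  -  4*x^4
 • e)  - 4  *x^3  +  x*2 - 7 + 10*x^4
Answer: b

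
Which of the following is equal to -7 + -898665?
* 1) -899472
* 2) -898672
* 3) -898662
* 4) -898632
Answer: 2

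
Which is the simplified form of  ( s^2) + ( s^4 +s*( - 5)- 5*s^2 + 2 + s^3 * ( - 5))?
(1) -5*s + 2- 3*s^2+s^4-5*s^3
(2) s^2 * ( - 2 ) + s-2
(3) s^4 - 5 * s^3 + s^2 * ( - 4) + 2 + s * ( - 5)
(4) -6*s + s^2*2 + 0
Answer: 3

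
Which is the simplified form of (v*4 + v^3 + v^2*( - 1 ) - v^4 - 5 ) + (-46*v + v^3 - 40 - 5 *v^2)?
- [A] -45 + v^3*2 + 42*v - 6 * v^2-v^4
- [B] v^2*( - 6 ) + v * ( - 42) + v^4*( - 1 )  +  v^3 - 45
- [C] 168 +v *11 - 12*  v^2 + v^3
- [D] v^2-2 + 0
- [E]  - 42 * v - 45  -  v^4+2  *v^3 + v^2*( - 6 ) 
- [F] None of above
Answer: E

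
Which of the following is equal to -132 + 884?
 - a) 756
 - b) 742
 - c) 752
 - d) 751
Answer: c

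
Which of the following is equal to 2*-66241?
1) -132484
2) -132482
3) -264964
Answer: 2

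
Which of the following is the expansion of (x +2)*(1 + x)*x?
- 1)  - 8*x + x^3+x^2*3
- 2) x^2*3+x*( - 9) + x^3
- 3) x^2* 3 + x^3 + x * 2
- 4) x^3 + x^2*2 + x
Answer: 3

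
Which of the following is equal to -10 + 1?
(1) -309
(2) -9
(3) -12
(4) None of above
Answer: 2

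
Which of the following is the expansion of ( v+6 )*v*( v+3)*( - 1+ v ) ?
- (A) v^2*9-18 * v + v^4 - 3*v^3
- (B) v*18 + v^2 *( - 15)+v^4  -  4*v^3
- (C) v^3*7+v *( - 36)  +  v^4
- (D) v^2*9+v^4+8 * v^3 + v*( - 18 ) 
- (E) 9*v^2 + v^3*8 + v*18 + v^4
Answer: D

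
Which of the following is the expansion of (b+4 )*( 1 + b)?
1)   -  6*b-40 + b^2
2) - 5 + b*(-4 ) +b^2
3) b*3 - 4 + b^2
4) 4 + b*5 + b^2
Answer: 4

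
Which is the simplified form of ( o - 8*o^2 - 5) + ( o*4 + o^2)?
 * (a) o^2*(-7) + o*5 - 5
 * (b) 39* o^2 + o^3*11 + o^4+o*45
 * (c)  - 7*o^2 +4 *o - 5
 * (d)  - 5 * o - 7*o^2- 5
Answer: a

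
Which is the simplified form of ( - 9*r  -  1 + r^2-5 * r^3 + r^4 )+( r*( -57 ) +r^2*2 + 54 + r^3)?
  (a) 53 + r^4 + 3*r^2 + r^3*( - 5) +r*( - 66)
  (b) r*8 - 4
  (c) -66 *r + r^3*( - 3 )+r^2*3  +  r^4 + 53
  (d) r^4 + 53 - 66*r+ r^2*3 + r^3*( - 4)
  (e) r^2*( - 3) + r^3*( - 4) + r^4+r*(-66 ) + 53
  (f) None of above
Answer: d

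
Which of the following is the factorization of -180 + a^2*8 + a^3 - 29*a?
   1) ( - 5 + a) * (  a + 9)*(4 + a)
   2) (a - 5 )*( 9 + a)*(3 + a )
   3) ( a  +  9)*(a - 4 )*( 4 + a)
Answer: 1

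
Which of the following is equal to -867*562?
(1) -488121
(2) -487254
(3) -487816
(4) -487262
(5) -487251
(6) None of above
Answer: 2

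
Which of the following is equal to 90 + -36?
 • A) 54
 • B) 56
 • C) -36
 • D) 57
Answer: A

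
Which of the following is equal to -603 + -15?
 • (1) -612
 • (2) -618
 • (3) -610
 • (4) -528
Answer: 2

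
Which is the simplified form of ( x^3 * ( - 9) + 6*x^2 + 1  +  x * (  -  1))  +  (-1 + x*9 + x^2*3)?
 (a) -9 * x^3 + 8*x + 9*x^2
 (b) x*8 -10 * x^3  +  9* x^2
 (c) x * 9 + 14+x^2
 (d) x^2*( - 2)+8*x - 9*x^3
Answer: a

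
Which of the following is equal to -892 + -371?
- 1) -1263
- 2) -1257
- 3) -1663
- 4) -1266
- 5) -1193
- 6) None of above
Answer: 1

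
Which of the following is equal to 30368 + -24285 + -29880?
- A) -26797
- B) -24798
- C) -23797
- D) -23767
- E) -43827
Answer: C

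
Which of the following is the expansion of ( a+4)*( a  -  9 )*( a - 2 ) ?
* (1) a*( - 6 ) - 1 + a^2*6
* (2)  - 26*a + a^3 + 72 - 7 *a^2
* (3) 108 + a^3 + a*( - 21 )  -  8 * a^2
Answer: 2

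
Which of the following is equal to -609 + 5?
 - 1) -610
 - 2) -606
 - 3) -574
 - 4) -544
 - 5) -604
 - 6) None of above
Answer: 5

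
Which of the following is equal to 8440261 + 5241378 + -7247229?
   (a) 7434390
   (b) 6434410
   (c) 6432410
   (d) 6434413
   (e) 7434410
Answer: b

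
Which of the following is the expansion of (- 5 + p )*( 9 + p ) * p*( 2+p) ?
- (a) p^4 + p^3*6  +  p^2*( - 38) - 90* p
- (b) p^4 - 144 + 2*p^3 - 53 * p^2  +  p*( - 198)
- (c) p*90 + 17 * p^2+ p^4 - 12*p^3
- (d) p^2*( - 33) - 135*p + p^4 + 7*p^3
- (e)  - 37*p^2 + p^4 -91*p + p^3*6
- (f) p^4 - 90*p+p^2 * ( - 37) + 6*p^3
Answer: f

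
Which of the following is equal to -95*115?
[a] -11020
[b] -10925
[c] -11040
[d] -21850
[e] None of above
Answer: b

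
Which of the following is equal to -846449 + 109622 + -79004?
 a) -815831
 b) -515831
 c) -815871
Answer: a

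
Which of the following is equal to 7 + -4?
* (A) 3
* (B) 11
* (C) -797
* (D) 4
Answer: A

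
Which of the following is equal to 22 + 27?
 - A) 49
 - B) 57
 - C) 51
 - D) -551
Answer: A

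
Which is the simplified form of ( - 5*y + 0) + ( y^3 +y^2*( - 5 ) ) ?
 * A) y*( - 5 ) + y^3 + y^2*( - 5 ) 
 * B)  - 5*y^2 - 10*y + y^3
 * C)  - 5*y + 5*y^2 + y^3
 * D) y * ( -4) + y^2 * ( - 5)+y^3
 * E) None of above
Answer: A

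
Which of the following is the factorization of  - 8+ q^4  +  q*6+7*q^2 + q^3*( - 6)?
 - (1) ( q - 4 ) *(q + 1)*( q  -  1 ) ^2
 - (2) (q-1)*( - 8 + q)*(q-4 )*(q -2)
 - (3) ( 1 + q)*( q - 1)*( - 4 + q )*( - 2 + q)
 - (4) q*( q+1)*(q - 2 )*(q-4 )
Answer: 3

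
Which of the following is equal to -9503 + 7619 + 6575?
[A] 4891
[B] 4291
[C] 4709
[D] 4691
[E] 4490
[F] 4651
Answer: D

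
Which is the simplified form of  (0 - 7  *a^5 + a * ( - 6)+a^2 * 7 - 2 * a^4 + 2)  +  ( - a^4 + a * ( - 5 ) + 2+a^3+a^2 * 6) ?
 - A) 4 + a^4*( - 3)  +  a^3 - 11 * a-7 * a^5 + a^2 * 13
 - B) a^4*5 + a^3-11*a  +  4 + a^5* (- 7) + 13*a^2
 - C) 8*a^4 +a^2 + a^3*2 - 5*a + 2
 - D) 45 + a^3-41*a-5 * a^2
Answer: A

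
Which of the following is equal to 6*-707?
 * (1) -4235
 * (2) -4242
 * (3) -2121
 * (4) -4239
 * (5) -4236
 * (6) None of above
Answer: 2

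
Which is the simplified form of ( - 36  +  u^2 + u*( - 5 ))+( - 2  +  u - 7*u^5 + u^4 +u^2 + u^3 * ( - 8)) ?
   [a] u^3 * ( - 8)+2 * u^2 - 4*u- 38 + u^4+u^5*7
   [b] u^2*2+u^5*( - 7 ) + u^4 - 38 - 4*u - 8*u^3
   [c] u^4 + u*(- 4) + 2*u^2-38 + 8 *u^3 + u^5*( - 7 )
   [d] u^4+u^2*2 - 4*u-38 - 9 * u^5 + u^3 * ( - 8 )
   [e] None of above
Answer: b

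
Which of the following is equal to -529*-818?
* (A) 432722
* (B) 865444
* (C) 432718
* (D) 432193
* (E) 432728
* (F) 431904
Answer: A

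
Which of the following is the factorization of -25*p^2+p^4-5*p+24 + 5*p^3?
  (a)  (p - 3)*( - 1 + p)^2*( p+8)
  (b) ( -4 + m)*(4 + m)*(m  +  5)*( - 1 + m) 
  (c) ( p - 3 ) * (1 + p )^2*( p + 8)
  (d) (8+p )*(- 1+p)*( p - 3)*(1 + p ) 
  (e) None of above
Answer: d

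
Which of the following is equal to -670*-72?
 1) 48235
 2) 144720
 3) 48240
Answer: 3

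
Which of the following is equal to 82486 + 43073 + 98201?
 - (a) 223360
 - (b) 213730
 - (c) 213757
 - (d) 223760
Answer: d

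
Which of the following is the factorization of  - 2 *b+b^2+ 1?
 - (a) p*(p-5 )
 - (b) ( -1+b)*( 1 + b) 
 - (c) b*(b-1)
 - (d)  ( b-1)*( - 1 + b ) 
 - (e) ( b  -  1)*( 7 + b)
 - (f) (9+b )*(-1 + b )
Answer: d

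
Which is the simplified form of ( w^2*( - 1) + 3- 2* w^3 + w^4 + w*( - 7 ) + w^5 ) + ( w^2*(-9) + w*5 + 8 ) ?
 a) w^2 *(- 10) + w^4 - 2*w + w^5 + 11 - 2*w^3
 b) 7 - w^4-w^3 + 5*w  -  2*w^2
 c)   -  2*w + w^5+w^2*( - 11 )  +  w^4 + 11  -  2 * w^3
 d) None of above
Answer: a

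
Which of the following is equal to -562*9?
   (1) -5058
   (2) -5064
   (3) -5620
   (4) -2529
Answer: 1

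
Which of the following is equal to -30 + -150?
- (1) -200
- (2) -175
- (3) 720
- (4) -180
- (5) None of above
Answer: 4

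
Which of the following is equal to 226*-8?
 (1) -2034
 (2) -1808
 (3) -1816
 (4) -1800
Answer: 2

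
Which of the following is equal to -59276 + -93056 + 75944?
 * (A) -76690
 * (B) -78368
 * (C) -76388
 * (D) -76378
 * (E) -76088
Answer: C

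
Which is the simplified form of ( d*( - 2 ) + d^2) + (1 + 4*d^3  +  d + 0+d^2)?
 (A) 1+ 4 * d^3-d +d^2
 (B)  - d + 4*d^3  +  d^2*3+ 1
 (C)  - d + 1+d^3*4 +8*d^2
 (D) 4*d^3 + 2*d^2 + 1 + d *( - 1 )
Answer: D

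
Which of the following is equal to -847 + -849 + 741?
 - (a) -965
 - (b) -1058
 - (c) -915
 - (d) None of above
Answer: d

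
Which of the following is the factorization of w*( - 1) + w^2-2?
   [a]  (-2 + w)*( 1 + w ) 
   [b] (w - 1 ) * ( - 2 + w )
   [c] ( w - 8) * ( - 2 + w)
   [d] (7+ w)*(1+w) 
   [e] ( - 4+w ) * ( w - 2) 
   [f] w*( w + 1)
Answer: a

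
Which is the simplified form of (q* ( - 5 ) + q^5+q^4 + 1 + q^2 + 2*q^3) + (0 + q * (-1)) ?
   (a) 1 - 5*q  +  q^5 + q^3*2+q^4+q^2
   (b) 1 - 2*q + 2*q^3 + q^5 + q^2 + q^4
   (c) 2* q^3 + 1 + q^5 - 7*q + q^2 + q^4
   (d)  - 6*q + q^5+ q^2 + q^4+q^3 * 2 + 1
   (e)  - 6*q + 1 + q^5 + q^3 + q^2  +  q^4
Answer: d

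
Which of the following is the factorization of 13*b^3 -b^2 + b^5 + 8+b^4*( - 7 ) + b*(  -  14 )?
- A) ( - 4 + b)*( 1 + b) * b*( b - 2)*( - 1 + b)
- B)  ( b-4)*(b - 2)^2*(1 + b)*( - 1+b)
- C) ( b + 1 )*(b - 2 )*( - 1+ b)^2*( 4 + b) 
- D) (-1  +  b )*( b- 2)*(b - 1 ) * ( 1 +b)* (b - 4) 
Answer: D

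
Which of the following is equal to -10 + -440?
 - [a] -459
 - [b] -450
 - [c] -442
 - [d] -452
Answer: b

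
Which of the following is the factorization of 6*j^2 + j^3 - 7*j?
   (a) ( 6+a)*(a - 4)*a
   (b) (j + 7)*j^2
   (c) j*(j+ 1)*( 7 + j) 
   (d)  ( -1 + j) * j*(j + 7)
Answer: d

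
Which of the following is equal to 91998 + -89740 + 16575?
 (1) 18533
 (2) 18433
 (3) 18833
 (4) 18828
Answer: 3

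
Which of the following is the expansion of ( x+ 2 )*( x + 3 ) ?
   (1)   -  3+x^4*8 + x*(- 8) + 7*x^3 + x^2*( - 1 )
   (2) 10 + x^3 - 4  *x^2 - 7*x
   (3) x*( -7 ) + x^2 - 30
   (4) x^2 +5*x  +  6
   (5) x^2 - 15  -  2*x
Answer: 4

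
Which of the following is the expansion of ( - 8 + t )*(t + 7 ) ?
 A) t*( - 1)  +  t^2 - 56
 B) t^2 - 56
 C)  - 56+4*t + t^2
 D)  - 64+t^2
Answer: A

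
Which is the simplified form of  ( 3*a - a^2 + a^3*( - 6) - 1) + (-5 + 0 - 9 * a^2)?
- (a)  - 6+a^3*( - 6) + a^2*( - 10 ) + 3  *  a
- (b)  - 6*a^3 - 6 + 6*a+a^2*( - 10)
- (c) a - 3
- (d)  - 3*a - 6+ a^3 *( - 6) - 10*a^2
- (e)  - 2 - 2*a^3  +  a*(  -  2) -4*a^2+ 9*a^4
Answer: a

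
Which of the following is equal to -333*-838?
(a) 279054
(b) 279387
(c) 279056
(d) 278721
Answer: a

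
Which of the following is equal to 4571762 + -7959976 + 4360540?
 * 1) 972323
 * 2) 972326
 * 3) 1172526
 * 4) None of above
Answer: 2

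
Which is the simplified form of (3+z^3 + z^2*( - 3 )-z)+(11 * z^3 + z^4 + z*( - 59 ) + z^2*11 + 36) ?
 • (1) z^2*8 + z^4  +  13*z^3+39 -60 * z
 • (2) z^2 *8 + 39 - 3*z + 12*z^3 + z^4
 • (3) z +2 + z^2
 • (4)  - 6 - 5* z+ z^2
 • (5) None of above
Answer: 5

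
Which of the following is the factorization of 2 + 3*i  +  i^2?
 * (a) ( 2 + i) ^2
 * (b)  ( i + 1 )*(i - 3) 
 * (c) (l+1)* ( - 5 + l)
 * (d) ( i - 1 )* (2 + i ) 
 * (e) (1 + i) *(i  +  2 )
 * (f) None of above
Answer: e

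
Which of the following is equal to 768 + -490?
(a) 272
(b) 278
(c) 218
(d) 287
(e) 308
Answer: b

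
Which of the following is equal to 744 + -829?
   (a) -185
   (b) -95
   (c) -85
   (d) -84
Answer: c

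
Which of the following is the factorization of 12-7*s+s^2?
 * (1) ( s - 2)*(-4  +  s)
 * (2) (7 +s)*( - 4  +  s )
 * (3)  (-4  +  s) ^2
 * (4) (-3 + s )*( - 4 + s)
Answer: 4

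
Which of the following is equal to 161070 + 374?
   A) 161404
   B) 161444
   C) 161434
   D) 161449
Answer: B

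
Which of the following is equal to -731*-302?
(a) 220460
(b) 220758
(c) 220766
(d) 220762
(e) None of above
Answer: d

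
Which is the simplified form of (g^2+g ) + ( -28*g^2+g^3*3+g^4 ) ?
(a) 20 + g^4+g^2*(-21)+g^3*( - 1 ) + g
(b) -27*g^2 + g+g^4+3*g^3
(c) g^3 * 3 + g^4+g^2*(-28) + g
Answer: b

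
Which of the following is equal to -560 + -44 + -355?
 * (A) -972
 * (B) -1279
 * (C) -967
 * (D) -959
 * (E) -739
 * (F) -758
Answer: D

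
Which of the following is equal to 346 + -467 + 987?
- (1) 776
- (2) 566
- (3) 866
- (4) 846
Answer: 3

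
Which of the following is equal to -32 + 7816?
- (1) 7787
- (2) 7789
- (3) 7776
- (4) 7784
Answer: 4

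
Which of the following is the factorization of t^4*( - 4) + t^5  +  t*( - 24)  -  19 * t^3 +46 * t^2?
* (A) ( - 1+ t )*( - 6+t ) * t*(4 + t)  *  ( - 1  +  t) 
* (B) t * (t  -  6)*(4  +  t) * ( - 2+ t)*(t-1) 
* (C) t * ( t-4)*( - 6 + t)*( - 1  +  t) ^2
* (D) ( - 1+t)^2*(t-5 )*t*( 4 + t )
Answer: A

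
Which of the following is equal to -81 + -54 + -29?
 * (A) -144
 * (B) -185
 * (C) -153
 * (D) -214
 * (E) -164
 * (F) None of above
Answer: E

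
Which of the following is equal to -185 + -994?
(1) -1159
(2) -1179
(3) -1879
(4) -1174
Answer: 2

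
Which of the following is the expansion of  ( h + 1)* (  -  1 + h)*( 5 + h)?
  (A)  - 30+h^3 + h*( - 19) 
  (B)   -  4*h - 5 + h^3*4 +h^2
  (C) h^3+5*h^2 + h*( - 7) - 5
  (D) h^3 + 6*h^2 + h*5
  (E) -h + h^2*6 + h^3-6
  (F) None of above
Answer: F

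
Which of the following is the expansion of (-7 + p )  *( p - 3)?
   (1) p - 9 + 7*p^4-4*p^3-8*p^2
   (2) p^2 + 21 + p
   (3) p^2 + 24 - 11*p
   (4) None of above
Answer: 4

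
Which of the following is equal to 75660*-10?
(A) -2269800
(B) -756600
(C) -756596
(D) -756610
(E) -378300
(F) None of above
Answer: B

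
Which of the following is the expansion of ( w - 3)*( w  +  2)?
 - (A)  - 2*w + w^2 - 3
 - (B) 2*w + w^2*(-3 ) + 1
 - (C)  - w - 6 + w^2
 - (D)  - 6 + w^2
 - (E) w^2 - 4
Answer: C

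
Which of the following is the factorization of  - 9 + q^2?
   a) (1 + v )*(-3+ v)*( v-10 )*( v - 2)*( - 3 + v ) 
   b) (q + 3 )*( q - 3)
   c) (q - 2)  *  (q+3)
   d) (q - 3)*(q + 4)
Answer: b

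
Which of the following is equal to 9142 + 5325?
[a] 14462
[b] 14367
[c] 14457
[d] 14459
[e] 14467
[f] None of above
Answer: e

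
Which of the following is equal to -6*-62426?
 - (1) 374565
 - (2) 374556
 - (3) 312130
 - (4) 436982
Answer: 2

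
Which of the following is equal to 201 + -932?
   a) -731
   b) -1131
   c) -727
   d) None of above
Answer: a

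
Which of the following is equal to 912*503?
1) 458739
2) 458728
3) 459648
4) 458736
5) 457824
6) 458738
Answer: 4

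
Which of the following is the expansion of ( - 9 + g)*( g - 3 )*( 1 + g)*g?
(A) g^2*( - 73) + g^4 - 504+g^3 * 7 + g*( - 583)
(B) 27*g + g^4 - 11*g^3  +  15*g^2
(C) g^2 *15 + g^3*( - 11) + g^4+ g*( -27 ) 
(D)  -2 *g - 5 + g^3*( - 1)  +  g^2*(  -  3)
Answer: B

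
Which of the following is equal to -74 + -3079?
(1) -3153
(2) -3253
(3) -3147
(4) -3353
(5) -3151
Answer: 1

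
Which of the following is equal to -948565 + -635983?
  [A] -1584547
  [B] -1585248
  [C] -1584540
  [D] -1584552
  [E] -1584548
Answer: E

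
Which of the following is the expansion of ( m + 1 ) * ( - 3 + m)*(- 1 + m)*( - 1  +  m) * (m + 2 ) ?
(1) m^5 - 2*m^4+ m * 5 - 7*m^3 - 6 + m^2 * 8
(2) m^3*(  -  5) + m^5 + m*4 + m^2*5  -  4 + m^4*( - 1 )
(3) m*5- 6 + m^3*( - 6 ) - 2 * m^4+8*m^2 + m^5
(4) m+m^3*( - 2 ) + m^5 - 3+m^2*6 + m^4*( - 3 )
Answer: 3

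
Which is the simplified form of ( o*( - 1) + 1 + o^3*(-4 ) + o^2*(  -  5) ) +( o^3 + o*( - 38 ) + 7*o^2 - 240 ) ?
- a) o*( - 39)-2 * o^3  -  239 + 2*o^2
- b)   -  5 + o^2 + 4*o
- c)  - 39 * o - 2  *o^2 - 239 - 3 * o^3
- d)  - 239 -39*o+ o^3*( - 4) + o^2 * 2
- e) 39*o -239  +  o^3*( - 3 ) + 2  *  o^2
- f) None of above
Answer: f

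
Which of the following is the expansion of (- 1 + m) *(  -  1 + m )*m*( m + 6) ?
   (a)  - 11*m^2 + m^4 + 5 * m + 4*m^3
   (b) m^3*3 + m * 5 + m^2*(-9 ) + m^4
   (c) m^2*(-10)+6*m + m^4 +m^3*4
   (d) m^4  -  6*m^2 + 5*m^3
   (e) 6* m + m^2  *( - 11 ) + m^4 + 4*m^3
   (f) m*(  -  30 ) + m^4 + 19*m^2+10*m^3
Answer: e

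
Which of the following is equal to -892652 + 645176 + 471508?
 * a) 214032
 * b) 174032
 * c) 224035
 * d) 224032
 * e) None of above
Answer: d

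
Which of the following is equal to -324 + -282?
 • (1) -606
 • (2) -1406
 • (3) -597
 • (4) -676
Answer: 1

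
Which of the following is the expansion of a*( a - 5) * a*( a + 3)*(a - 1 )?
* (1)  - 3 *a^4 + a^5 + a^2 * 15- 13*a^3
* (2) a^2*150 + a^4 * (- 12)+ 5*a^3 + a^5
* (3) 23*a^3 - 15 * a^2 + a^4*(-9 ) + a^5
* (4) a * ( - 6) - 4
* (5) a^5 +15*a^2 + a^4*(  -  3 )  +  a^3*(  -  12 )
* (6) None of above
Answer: 1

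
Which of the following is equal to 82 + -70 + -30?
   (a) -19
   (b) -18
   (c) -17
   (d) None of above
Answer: b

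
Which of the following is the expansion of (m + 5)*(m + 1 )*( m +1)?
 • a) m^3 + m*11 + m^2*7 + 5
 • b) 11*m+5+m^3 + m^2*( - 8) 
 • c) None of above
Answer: a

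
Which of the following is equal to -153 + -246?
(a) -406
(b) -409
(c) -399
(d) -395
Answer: c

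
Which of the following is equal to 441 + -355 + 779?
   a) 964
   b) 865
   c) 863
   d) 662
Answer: b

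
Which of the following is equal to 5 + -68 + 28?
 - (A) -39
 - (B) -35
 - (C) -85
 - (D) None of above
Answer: B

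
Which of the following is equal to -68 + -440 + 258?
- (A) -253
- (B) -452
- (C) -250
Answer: C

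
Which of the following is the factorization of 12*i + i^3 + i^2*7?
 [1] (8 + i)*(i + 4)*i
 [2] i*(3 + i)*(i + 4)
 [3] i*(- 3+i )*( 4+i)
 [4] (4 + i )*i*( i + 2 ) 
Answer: 2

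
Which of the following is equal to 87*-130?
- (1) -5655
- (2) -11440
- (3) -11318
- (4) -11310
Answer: 4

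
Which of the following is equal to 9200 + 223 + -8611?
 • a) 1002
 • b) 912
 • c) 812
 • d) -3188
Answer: c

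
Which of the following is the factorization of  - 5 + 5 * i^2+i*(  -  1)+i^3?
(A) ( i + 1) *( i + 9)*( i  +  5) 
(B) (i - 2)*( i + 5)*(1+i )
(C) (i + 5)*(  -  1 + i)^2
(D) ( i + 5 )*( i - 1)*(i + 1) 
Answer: D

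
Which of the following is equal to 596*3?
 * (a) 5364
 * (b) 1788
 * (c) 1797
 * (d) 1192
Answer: b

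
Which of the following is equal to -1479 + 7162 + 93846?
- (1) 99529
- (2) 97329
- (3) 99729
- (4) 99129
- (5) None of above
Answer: 1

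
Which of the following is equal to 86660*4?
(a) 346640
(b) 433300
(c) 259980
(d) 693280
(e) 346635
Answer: a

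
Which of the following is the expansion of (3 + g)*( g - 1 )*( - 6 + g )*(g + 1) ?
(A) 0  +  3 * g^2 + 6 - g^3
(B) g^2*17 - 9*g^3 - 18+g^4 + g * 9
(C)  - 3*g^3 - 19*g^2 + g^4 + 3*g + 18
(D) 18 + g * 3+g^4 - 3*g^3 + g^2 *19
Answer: C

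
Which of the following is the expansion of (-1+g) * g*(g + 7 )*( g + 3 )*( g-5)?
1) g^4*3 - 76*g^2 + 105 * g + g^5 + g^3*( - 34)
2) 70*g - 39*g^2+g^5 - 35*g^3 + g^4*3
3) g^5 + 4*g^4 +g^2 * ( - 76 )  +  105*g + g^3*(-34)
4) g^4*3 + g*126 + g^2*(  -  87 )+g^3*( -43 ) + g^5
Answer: 3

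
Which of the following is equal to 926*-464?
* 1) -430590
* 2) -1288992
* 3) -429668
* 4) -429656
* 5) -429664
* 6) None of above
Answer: 5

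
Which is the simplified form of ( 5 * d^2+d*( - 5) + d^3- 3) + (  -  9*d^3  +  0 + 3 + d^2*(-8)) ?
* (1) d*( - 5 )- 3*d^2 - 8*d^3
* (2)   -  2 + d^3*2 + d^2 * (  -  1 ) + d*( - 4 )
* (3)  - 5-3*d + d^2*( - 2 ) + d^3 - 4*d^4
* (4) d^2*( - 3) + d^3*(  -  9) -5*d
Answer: 1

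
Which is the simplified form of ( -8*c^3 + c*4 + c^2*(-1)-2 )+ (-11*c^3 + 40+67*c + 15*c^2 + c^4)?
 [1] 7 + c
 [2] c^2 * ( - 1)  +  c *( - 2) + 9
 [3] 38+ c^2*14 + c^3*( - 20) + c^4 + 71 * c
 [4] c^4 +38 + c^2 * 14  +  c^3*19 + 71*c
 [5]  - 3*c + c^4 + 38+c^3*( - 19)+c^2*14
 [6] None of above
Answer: 6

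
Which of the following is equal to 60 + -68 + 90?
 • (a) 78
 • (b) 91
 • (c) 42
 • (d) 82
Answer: d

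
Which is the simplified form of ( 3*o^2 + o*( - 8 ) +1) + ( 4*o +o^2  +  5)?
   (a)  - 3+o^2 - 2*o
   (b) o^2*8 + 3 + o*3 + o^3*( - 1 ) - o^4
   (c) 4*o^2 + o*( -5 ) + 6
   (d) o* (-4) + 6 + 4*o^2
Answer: d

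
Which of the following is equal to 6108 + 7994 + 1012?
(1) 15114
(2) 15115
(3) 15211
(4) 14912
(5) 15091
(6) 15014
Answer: 1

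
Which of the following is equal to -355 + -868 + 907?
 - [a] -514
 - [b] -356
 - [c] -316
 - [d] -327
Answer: c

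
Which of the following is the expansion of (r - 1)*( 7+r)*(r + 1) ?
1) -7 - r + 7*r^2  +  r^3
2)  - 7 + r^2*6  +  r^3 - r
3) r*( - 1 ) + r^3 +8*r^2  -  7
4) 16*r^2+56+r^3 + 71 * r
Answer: 1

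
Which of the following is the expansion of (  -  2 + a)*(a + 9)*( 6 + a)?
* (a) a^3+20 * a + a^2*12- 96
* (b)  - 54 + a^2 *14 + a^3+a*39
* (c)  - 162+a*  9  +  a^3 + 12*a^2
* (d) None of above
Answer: d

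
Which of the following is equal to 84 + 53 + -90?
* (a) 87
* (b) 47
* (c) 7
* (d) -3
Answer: b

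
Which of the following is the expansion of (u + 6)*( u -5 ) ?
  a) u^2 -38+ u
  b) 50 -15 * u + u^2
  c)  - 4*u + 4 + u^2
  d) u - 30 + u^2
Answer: d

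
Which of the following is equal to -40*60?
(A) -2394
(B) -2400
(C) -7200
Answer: B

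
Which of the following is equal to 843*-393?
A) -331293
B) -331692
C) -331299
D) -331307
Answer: C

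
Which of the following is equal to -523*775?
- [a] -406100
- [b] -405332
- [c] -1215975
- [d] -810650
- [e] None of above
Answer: e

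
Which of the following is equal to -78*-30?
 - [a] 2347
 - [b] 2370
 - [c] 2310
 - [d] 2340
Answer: d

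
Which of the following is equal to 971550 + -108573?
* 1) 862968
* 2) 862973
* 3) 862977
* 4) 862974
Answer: 3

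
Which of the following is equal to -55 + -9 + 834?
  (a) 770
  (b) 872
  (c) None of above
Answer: a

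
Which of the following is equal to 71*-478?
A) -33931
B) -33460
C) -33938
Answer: C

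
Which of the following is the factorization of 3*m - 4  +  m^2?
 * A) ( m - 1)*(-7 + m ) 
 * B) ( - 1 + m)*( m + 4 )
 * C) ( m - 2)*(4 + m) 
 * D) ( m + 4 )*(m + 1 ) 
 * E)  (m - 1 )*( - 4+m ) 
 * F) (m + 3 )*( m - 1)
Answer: B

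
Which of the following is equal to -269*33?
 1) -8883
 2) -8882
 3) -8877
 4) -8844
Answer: 3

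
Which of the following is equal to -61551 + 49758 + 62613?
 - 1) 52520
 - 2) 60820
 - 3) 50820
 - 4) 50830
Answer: 3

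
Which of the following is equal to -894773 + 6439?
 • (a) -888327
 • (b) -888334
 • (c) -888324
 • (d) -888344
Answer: b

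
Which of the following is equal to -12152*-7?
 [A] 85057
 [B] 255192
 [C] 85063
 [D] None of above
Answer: D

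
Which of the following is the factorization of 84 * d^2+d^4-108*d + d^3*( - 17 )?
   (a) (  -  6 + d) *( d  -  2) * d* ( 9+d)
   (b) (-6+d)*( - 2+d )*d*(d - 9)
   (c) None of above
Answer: b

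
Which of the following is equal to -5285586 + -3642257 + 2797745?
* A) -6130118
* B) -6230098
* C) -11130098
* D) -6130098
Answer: D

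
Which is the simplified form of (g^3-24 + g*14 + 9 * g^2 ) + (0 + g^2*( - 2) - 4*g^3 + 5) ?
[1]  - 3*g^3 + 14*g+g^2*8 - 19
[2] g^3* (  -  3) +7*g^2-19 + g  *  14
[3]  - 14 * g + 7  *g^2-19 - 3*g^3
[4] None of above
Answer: 2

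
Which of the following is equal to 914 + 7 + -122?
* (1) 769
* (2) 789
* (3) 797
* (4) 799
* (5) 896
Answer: 4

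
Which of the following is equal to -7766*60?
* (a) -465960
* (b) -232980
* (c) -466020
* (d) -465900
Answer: a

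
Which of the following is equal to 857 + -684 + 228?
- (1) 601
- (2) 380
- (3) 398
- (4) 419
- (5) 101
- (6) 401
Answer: 6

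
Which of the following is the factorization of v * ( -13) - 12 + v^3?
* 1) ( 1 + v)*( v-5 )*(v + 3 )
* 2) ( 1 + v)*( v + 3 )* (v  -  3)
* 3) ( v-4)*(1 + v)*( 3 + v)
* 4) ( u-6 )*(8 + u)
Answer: 3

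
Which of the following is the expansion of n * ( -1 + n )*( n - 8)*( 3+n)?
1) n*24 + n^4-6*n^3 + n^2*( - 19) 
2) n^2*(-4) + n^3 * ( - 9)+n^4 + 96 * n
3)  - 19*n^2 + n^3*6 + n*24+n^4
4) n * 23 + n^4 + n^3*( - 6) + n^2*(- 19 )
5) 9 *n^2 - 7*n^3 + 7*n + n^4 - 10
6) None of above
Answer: 1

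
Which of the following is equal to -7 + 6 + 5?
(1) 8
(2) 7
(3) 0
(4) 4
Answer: 4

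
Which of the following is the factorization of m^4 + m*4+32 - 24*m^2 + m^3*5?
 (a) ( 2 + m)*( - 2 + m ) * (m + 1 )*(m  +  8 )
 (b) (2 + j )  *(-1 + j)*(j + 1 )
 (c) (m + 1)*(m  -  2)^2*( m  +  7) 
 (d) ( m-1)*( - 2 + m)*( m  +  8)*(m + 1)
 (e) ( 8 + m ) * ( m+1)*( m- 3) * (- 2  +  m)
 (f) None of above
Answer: f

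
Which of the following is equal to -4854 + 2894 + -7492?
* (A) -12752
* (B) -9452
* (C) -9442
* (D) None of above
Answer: B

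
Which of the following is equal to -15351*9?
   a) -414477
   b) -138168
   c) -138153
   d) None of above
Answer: d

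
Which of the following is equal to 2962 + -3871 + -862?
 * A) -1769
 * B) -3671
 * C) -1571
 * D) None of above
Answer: D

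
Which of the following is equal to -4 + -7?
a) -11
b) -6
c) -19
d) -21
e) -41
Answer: a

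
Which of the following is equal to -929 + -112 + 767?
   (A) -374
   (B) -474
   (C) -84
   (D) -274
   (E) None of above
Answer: D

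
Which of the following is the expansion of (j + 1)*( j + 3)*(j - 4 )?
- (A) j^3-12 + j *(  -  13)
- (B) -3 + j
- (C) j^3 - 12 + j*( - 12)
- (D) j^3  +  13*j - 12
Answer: A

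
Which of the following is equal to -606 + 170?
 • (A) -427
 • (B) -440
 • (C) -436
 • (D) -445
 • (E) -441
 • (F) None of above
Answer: C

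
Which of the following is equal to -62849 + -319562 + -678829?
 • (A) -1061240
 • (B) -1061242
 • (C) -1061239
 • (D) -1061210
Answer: A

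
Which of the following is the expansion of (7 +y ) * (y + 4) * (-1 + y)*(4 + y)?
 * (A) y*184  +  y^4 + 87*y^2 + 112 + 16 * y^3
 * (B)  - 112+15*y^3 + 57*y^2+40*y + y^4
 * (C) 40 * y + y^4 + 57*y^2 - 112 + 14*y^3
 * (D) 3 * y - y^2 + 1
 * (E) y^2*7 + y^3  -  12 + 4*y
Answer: C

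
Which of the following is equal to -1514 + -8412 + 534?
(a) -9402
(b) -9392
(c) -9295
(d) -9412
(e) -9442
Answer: b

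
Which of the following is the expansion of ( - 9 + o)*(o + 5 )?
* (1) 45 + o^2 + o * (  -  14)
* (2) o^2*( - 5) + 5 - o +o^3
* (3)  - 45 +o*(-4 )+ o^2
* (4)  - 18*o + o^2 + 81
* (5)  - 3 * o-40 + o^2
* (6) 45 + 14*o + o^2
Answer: 3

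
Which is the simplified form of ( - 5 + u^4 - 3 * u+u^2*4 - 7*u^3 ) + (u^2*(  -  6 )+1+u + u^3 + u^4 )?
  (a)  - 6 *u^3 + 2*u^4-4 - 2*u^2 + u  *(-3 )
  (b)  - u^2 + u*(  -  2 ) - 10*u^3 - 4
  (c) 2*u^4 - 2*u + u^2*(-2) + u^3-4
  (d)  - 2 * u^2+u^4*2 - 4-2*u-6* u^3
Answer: d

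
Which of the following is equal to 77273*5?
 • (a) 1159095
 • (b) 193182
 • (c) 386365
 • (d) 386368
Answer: c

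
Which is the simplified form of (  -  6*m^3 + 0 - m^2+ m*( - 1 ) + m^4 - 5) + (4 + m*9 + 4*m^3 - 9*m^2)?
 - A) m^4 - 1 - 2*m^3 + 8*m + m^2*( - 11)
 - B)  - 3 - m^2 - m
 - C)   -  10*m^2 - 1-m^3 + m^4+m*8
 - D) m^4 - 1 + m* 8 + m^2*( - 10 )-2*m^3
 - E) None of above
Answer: D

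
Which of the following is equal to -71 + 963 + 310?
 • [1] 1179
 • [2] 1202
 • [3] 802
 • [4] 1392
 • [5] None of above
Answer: 2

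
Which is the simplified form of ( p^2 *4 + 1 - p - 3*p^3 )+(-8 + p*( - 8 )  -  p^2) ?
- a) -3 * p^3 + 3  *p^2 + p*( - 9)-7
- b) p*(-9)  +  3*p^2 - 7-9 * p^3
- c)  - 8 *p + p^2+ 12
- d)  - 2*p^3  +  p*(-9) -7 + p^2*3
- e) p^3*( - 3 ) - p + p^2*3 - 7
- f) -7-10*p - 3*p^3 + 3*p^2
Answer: a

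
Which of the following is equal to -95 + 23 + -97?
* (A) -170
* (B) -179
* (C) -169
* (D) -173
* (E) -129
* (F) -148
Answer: C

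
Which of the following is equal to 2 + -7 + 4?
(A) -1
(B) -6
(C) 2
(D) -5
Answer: A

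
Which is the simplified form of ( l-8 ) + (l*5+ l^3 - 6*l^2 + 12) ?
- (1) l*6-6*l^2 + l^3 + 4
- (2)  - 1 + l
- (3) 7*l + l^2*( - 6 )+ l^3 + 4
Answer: 1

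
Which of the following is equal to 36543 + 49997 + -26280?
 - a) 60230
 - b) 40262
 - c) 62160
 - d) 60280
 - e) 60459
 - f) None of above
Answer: f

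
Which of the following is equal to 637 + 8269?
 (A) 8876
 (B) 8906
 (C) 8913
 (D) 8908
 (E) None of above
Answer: B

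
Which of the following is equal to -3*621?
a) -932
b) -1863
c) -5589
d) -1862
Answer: b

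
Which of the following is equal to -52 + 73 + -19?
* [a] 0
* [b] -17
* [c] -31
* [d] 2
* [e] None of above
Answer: d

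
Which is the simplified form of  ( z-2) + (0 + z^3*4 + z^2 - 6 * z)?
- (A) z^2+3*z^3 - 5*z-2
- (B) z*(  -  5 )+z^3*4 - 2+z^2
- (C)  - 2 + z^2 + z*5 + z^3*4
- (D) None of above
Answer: B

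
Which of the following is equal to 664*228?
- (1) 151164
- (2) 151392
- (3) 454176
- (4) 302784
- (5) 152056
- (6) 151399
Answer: 2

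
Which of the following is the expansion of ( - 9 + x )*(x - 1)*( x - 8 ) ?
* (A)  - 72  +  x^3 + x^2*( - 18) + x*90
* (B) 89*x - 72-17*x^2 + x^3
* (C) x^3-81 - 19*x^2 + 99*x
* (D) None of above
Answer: D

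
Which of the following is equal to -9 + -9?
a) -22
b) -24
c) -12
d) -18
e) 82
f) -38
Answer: d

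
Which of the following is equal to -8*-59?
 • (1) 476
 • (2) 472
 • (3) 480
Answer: 2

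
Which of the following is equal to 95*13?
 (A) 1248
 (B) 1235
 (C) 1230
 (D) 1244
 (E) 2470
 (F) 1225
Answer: B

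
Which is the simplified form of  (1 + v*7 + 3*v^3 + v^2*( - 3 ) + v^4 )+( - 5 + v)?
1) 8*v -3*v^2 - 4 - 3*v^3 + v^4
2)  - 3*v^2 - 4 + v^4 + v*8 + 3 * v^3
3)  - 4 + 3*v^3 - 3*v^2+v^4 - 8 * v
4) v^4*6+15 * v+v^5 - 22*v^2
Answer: 2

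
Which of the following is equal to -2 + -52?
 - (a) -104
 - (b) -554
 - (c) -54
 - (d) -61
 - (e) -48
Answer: c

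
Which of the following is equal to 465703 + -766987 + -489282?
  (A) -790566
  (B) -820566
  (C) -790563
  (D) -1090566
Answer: A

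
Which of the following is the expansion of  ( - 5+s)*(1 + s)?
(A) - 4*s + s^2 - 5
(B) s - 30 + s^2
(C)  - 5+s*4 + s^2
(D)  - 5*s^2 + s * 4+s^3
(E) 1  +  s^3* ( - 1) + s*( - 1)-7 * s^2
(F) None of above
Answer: A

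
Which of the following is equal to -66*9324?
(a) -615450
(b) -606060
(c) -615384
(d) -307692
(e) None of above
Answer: c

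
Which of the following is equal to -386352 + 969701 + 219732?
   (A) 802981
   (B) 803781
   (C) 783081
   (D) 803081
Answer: D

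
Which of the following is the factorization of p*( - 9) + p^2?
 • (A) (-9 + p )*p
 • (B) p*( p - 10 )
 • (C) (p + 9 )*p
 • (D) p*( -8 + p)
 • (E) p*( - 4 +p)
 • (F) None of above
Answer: A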